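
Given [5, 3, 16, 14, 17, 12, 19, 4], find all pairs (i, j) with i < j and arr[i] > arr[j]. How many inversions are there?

Finding inversions in [5, 3, 16, 14, 17, 12, 19, 4]:

(0, 1): arr[0]=5 > arr[1]=3
(0, 7): arr[0]=5 > arr[7]=4
(2, 3): arr[2]=16 > arr[3]=14
(2, 5): arr[2]=16 > arr[5]=12
(2, 7): arr[2]=16 > arr[7]=4
(3, 5): arr[3]=14 > arr[5]=12
(3, 7): arr[3]=14 > arr[7]=4
(4, 5): arr[4]=17 > arr[5]=12
(4, 7): arr[4]=17 > arr[7]=4
(5, 7): arr[5]=12 > arr[7]=4
(6, 7): arr[6]=19 > arr[7]=4

Total inversions: 11

The array has 11 inversion(s): (0,1), (0,7), (2,3), (2,5), (2,7), (3,5), (3,7), (4,5), (4,7), (5,7), (6,7). Each pair (i,j) satisfies i < j and arr[i] > arr[j].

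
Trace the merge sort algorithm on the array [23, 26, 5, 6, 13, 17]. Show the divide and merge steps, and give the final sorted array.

Merge sort trace:

Split: [23, 26, 5, 6, 13, 17] -> [23, 26, 5] and [6, 13, 17]
  Split: [23, 26, 5] -> [23] and [26, 5]
    Split: [26, 5] -> [26] and [5]
    Merge: [26] + [5] -> [5, 26]
  Merge: [23] + [5, 26] -> [5, 23, 26]
  Split: [6, 13, 17] -> [6] and [13, 17]
    Split: [13, 17] -> [13] and [17]
    Merge: [13] + [17] -> [13, 17]
  Merge: [6] + [13, 17] -> [6, 13, 17]
Merge: [5, 23, 26] + [6, 13, 17] -> [5, 6, 13, 17, 23, 26]

Final sorted array: [5, 6, 13, 17, 23, 26]

The merge sort proceeds by recursively splitting the array and merging sorted halves.
After all merges, the sorted array is [5, 6, 13, 17, 23, 26].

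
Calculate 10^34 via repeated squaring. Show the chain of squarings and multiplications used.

Computing 10^34 by squaring (build up from 10^1; each line after the first costs one multiplication):

10^1 = 10
10^2 = (10^1)^2 = 10^2 = 100
10^4 = (10^2)^2 = 100^2 = 10000
10^8 = (10^4)^2 = 10000^2 = 100000000
10^16 = (10^8)^2 = 100000000^2 = 10000000000000000
10^17 = 10 * 10^16 = 10 * 10000000000000000 = 100000000000000000
10^34 = (10^17)^2 = 100000000000000000^2 = 10000000000000000000000000000000000

Result: 10000000000000000000000000000000000
Multiplications needed: 6 (6 lines after 10^1)

10^34 = 10000000000000000000000000000000000. Using exponentiation by squaring, this requires 6 multiplications. The key idea: if the exponent is even, square the half-power; if odd, multiply by the base once.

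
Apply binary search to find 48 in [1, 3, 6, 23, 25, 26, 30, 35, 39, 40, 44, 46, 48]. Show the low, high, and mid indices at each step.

Binary search for 48 in [1, 3, 6, 23, 25, 26, 30, 35, 39, 40, 44, 46, 48]:

lo=0, hi=12, mid=6, arr[mid]=30 -> 30 < 48, search right half
lo=7, hi=12, mid=9, arr[mid]=40 -> 40 < 48, search right half
lo=10, hi=12, mid=11, arr[mid]=46 -> 46 < 48, search right half
lo=12, hi=12, mid=12, arr[mid]=48 -> Found target at index 12!

Binary search finds 48 at index 12 after 4 comparisons. The search repeatedly halves the search space by comparing with the middle element.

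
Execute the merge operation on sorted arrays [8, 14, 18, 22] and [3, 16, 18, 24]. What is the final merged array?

Merging process:

Compare 8 vs 3: take 3 from right. Merged: [3]
Compare 8 vs 16: take 8 from left. Merged: [3, 8]
Compare 14 vs 16: take 14 from left. Merged: [3, 8, 14]
Compare 18 vs 16: take 16 from right. Merged: [3, 8, 14, 16]
Compare 18 vs 18: take 18 from left. Merged: [3, 8, 14, 16, 18]
Compare 22 vs 18: take 18 from right. Merged: [3, 8, 14, 16, 18, 18]
Compare 22 vs 24: take 22 from left. Merged: [3, 8, 14, 16, 18, 18, 22]
Append remaining from right: [24]. Merged: [3, 8, 14, 16, 18, 18, 22, 24]

Final merged array: [3, 8, 14, 16, 18, 18, 22, 24]
Total comparisons: 7

The merged array is [3, 8, 14, 16, 18, 18, 22, 24], requiring 7 comparisons. The merge step runs in O(n) time where n is the total number of elements.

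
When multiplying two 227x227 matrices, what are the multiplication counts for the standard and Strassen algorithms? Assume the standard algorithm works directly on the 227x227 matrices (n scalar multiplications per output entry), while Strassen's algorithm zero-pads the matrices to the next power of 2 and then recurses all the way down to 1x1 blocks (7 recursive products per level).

Matrix multiplication for 227x227 matrices:

Strassen's algorithm requires power-of-2 dimensions. Pad 227x227 to 256x256 (next power of 2).

Standard algorithm: 227^3 = 11697083 multiplications
Strassen's algorithm: 7^(log2(256)) = 7^8 = 5764801 multiplications
Savings: 11697083 - 5764801 = 5932282 multiplications

Standard: 11697083 multiplications (227^3). Strassen: 5764801 multiplications (7^8, after padding to 256x256). Strassen reduces 8 recursive multiplications to 7 at each level.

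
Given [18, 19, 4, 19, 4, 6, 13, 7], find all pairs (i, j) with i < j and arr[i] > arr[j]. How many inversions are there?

Finding inversions in [18, 19, 4, 19, 4, 6, 13, 7]:

(0, 2): arr[0]=18 > arr[2]=4
(0, 4): arr[0]=18 > arr[4]=4
(0, 5): arr[0]=18 > arr[5]=6
(0, 6): arr[0]=18 > arr[6]=13
(0, 7): arr[0]=18 > arr[7]=7
(1, 2): arr[1]=19 > arr[2]=4
(1, 4): arr[1]=19 > arr[4]=4
(1, 5): arr[1]=19 > arr[5]=6
(1, 6): arr[1]=19 > arr[6]=13
(1, 7): arr[1]=19 > arr[7]=7
(3, 4): arr[3]=19 > arr[4]=4
(3, 5): arr[3]=19 > arr[5]=6
(3, 6): arr[3]=19 > arr[6]=13
(3, 7): arr[3]=19 > arr[7]=7
(6, 7): arr[6]=13 > arr[7]=7

Total inversions: 15

The array has 15 inversion(s): (0,2), (0,4), (0,5), (0,6), (0,7), (1,2), (1,4), (1,5), (1,6), (1,7), (3,4), (3,5), (3,6), (3,7), (6,7). Each pair (i,j) satisfies i < j and arr[i] > arr[j].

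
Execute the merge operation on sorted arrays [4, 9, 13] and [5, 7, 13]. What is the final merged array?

Merging process:

Compare 4 vs 5: take 4 from left. Merged: [4]
Compare 9 vs 5: take 5 from right. Merged: [4, 5]
Compare 9 vs 7: take 7 from right. Merged: [4, 5, 7]
Compare 9 vs 13: take 9 from left. Merged: [4, 5, 7, 9]
Compare 13 vs 13: take 13 from left. Merged: [4, 5, 7, 9, 13]
Append remaining from right: [13]. Merged: [4, 5, 7, 9, 13, 13]

Final merged array: [4, 5, 7, 9, 13, 13]
Total comparisons: 5

The merged array is [4, 5, 7, 9, 13, 13], requiring 5 comparisons. The merge step runs in O(n) time where n is the total number of elements.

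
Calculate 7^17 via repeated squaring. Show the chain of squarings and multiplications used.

Computing 7^17 by squaring (build up from 7^1; each line after the first costs one multiplication):

7^1 = 7
7^2 = (7^1)^2 = 7^2 = 49
7^4 = (7^2)^2 = 49^2 = 2401
7^8 = (7^4)^2 = 2401^2 = 5764801
7^16 = (7^8)^2 = 5764801^2 = 33232930569601
7^17 = 7 * 7^16 = 7 * 33232930569601 = 232630513987207

Result: 232630513987207
Multiplications needed: 5 (5 lines after 7^1)

7^17 = 232630513987207. Using exponentiation by squaring, this requires 5 multiplications. The key idea: if the exponent is even, square the half-power; if odd, multiply by the base once.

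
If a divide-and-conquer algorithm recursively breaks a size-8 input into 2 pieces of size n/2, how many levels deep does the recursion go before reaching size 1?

For divide and conquer with division factor 2:

Problem sizes at each level:
Level 0: 8
Level 1: 4
Level 2: 2
Level 3: 1

The root is level 0 and the size-1 base case is level 3 (the tree spans levels 0 through 3, i.e. 4 levels counting the root), so the depth is the number of divisions: log_2(8) = 3

The recursion tree depth is log_2(8) = 3. At each level, the problem size is divided by 2, so it takes 3 divisions to reduce to a base case of size 1. The algorithm makes 2 recursive calls at each level.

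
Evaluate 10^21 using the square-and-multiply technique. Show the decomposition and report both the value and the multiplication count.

Computing 10^21 by squaring (build up from 10^1; each line after the first costs one multiplication):

10^1 = 10
10^2 = (10^1)^2 = 10^2 = 100
10^4 = (10^2)^2 = 100^2 = 10000
10^5 = 10 * 10^4 = 10 * 10000 = 100000
10^10 = (10^5)^2 = 100000^2 = 10000000000
10^20 = (10^10)^2 = 10000000000^2 = 100000000000000000000
10^21 = 10 * 10^20 = 10 * 100000000000000000000 = 1000000000000000000000

Result: 1000000000000000000000
Multiplications needed: 6 (6 lines after 10^1)

10^21 = 1000000000000000000000. Using exponentiation by squaring, this requires 6 multiplications. The key idea: if the exponent is even, square the half-power; if odd, multiply by the base once.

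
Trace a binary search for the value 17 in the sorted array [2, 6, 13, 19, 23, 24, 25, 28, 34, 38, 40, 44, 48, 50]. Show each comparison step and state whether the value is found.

Binary search for 17 in [2, 6, 13, 19, 23, 24, 25, 28, 34, 38, 40, 44, 48, 50]:

lo=0, hi=13, mid=6, arr[mid]=25 -> 25 > 17, search left half
lo=0, hi=5, mid=2, arr[mid]=13 -> 13 < 17, search right half
lo=3, hi=5, mid=4, arr[mid]=23 -> 23 > 17, search left half
lo=3, hi=3, mid=3, arr[mid]=19 -> 19 > 17, search left half
lo=3 > hi=2, target 17 not found

Binary search determines that 17 is not in the array after 4 comparisons. The search space was exhausted without finding the target.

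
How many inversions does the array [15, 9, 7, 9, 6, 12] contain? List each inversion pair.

Finding inversions in [15, 9, 7, 9, 6, 12]:

(0, 1): arr[0]=15 > arr[1]=9
(0, 2): arr[0]=15 > arr[2]=7
(0, 3): arr[0]=15 > arr[3]=9
(0, 4): arr[0]=15 > arr[4]=6
(0, 5): arr[0]=15 > arr[5]=12
(1, 2): arr[1]=9 > arr[2]=7
(1, 4): arr[1]=9 > arr[4]=6
(2, 4): arr[2]=7 > arr[4]=6
(3, 4): arr[3]=9 > arr[4]=6

Total inversions: 9

The array has 9 inversion(s): (0,1), (0,2), (0,3), (0,4), (0,5), (1,2), (1,4), (2,4), (3,4). Each pair (i,j) satisfies i < j and arr[i] > arr[j].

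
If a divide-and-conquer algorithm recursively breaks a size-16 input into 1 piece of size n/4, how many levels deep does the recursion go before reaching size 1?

For divide and conquer with division factor 4:

Problem sizes at each level:
Level 0: 16
Level 1: 4
Level 2: 1

The root is level 0 and the size-1 base case is level 2 (the tree spans levels 0 through 2, i.e. 3 levels counting the root), so the depth is the number of divisions: log_4(16) = 2

The recursion tree depth is log_4(16) = 2. At each level, the problem size is divided by 4, so it takes 2 divisions to reduce to a base case of size 1. The algorithm makes 1 recursive call at each level.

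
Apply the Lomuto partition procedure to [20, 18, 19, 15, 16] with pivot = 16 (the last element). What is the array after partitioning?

Lomuto partition with pivot = 16:

Initial array: [20, 18, 19, 15, 16]

arr[0]=20 > 16: no swap
arr[1]=18 > 16: no swap
arr[2]=19 > 16: no swap
arr[3]=15 <= 16: swap with position 0, array becomes [15, 18, 19, 20, 16]

Place pivot at position 1: [15, 16, 19, 20, 18]
Pivot position: 1

After partitioning with pivot 16, the array becomes [15, 16, 19, 20, 18]. The pivot is placed at index 1. All elements to the left of the pivot are <= 16, and all elements to the right are > 16.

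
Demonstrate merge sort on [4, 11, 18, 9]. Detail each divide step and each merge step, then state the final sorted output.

Merge sort trace:

Split: [4, 11, 18, 9] -> [4, 11] and [18, 9]
  Split: [4, 11] -> [4] and [11]
  Merge: [4] + [11] -> [4, 11]
  Split: [18, 9] -> [18] and [9]
  Merge: [18] + [9] -> [9, 18]
Merge: [4, 11] + [9, 18] -> [4, 9, 11, 18]

Final sorted array: [4, 9, 11, 18]

The merge sort proceeds by recursively splitting the array and merging sorted halves.
After all merges, the sorted array is [4, 9, 11, 18].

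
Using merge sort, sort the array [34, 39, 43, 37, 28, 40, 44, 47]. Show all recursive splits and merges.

Merge sort trace:

Split: [34, 39, 43, 37, 28, 40, 44, 47] -> [34, 39, 43, 37] and [28, 40, 44, 47]
  Split: [34, 39, 43, 37] -> [34, 39] and [43, 37]
    Split: [34, 39] -> [34] and [39]
    Merge: [34] + [39] -> [34, 39]
    Split: [43, 37] -> [43] and [37]
    Merge: [43] + [37] -> [37, 43]
  Merge: [34, 39] + [37, 43] -> [34, 37, 39, 43]
  Split: [28, 40, 44, 47] -> [28, 40] and [44, 47]
    Split: [28, 40] -> [28] and [40]
    Merge: [28] + [40] -> [28, 40]
    Split: [44, 47] -> [44] and [47]
    Merge: [44] + [47] -> [44, 47]
  Merge: [28, 40] + [44, 47] -> [28, 40, 44, 47]
Merge: [34, 37, 39, 43] + [28, 40, 44, 47] -> [28, 34, 37, 39, 40, 43, 44, 47]

Final sorted array: [28, 34, 37, 39, 40, 43, 44, 47]

The merge sort proceeds by recursively splitting the array and merging sorted halves.
After all merges, the sorted array is [28, 34, 37, 39, 40, 43, 44, 47].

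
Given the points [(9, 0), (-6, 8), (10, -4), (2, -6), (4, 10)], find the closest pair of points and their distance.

Computing all pairwise distances among 5 points:

d((9, 0), (-6, 8)) = 17.0
d((9, 0), (10, -4)) = 4.1231 <-- minimum
d((9, 0), (2, -6)) = 9.2195
d((9, 0), (4, 10)) = 11.1803
d((-6, 8), (10, -4)) = 20.0
d((-6, 8), (2, -6)) = 16.1245
d((-6, 8), (4, 10)) = 10.198
d((10, -4), (2, -6)) = 8.2462
d((10, -4), (4, 10)) = 15.2315
d((2, -6), (4, 10)) = 16.1245

Closest pair: (9, 0) and (10, -4) with distance 4.1231

The closest pair is (9, 0) and (10, -4) with Euclidean distance 4.1231. For 5 points, brute-force pairwise comparison is shown above. For large n, the divide-and-conquer algorithm (sort by x, recurse on halves, check the dividing strip) achieves O(n log n).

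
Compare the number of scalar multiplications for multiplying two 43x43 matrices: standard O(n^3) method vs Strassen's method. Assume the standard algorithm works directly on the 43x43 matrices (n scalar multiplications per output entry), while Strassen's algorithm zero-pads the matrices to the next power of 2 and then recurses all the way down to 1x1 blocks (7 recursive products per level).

Matrix multiplication for 43x43 matrices:

Strassen's algorithm requires power-of-2 dimensions. Pad 43x43 to 64x64 (next power of 2).

Standard algorithm: 43^3 = 79507 multiplications
Strassen's algorithm: 7^(log2(64)) = 7^6 = 117649 multiplications
Difference: 79507 - 117649 = -38142 (Strassen uses MORE here due to padding overhead — for small or just-over-power-of-2 n, padding can outweigh the per-level savings)

Standard: 79507 multiplications (43^3). Strassen: 117649 multiplications (7^6, after padding to 64x64). Strassen reduces 8 recursive multiplications to 7 at each level.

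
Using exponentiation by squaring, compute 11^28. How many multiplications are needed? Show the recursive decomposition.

Computing 11^28 by squaring (build up from 11^1; each line after the first costs one multiplication):

11^1 = 11
11^2 = (11^1)^2 = 11^2 = 121
11^3 = 11 * 11^2 = 11 * 121 = 1331
11^6 = (11^3)^2 = 1331^2 = 1771561
11^7 = 11 * 11^6 = 11 * 1771561 = 19487171
11^14 = (11^7)^2 = 19487171^2 = 379749833583241
11^28 = (11^14)^2 = 379749833583241^2 = 144209936106499234037676064081

Result: 144209936106499234037676064081
Multiplications needed: 6 (6 lines after 11^1)

11^28 = 144209936106499234037676064081. Using exponentiation by squaring, this requires 6 multiplications. The key idea: if the exponent is even, square the half-power; if odd, multiply by the base once.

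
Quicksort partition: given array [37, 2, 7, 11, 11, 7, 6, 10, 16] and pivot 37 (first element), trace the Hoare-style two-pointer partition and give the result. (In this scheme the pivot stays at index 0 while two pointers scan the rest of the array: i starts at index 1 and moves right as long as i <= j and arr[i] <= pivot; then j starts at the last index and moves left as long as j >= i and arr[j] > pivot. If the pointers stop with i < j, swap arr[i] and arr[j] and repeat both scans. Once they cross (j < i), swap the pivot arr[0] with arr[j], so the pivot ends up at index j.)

Hoare-style two-pointer partition with pivot = 37:

Initial array: [37, 2, 7, 11, 11, 7, 6, 10, 16]

Pointers start at i = 1, j = 8.
i ends at 9, j ends at 8: the pointers have crossed (j < i), so scanning stops.

Swap pivot arr[0] with arr[8] to place pivot at position 8: [16, 2, 7, 11, 11, 7, 6, 10, 37]
Pivot position: 8

After partitioning with pivot 37, the array becomes [16, 2, 7, 11, 11, 7, 6, 10, 37]. The pivot is placed at index 8. All elements to the left of the pivot are <= 37, and all elements to the right are > 37.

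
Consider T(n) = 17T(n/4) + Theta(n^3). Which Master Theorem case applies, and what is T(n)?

Master Theorem for T(n) = 17T(n/4) + O(n^3):

a = 17, b = 4, c = 3
log_b(a) = log_4(17) = 2.0437

Case 3: c = 3 > log_4(17) = 2.0437
T(n) = O(n^3) = O(n^3)

For T(n) = 17T(n/4) + O(n^3): log_4(17) = 2.0437. This is Case 3 of the Master Theorem (c > log_b(a), work dominated by root), giving O(n^3).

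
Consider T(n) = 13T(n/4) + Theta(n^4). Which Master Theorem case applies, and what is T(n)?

Master Theorem for T(n) = 13T(n/4) + O(n^4):

a = 13, b = 4, c = 4
log_b(a) = log_4(13) = 1.8502

Case 3: c = 4 > log_4(13) = 1.8502
T(n) = O(n^4) = O(n^4)

For T(n) = 13T(n/4) + O(n^4): log_4(13) = 1.8502. This is Case 3 of the Master Theorem (c > log_b(a), work dominated by root), giving O(n^4).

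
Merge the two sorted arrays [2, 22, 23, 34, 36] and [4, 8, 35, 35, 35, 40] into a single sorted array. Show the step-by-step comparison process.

Merging process:

Compare 2 vs 4: take 2 from left. Merged: [2]
Compare 22 vs 4: take 4 from right. Merged: [2, 4]
Compare 22 vs 8: take 8 from right. Merged: [2, 4, 8]
Compare 22 vs 35: take 22 from left. Merged: [2, 4, 8, 22]
Compare 23 vs 35: take 23 from left. Merged: [2, 4, 8, 22, 23]
Compare 34 vs 35: take 34 from left. Merged: [2, 4, 8, 22, 23, 34]
Compare 36 vs 35: take 35 from right. Merged: [2, 4, 8, 22, 23, 34, 35]
Compare 36 vs 35: take 35 from right. Merged: [2, 4, 8, 22, 23, 34, 35, 35]
Compare 36 vs 35: take 35 from right. Merged: [2, 4, 8, 22, 23, 34, 35, 35, 35]
Compare 36 vs 40: take 36 from left. Merged: [2, 4, 8, 22, 23, 34, 35, 35, 35, 36]
Append remaining from right: [40]. Merged: [2, 4, 8, 22, 23, 34, 35, 35, 35, 36, 40]

Final merged array: [2, 4, 8, 22, 23, 34, 35, 35, 35, 36, 40]
Total comparisons: 10

The merged array is [2, 4, 8, 22, 23, 34, 35, 35, 35, 36, 40], requiring 10 comparisons. The merge step runs in O(n) time where n is the total number of elements.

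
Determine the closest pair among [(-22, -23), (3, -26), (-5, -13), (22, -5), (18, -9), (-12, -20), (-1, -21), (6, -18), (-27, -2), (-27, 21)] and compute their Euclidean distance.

Computing all pairwise distances among 10 points:

d((-22, -23), (3, -26)) = 25.1794
d((-22, -23), (-5, -13)) = 19.7231
d((-22, -23), (22, -5)) = 47.5395
d((-22, -23), (18, -9)) = 42.3792
d((-22, -23), (-12, -20)) = 10.4403
d((-22, -23), (-1, -21)) = 21.095
d((-22, -23), (6, -18)) = 28.4429
d((-22, -23), (-27, -2)) = 21.587
d((-22, -23), (-27, 21)) = 44.2832
d((3, -26), (-5, -13)) = 15.2643
d((3, -26), (22, -5)) = 28.3196
d((3, -26), (18, -9)) = 22.6716
d((3, -26), (-12, -20)) = 16.1555
d((3, -26), (-1, -21)) = 6.4031
d((3, -26), (6, -18)) = 8.544
d((3, -26), (-27, -2)) = 38.4187
d((3, -26), (-27, 21)) = 55.7584
d((-5, -13), (22, -5)) = 28.1603
d((-5, -13), (18, -9)) = 23.3452
d((-5, -13), (-12, -20)) = 9.8995
d((-5, -13), (-1, -21)) = 8.9443
d((-5, -13), (6, -18)) = 12.083
d((-5, -13), (-27, -2)) = 24.5967
d((-5, -13), (-27, 21)) = 40.4969
d((22, -5), (18, -9)) = 5.6569 <-- minimum
d((22, -5), (-12, -20)) = 37.1618
d((22, -5), (-1, -21)) = 28.0179
d((22, -5), (6, -18)) = 20.6155
d((22, -5), (-27, -2)) = 49.0918
d((22, -5), (-27, 21)) = 55.4707
d((18, -9), (-12, -20)) = 31.9531
d((18, -9), (-1, -21)) = 22.4722
d((18, -9), (6, -18)) = 15.0
d((18, -9), (-27, -2)) = 45.5412
d((18, -9), (-27, 21)) = 54.0833
d((-12, -20), (-1, -21)) = 11.0454
d((-12, -20), (6, -18)) = 18.1108
d((-12, -20), (-27, -2)) = 23.4307
d((-12, -20), (-27, 21)) = 43.6578
d((-1, -21), (6, -18)) = 7.6158
d((-1, -21), (-27, -2)) = 32.2025
d((-1, -21), (-27, 21)) = 49.3964
d((6, -18), (-27, -2)) = 36.6742
d((6, -18), (-27, 21)) = 51.0882
d((-27, -2), (-27, 21)) = 23.0

Closest pair: (22, -5) and (18, -9) with distance 5.6569

The closest pair is (22, -5) and (18, -9) with Euclidean distance 5.6569. For 10 points, brute-force pairwise comparison is shown above. For large n, the divide-and-conquer algorithm (sort by x, recurse on halves, check the dividing strip) achieves O(n log n).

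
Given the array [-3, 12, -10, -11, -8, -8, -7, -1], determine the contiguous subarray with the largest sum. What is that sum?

Using Kadane's algorithm on [-3, 12, -10, -11, -8, -8, -7, -1]:

Scanning through the array:
Position 1 (value 12): max_ending_here = 12, max_so_far = 12
Position 2 (value -10): max_ending_here = 2, max_so_far = 12
Position 3 (value -11): max_ending_here = -9, max_so_far = 12
Position 4 (value -8): max_ending_here = -8, max_so_far = 12
Position 5 (value -8): max_ending_here = -8, max_so_far = 12
Position 6 (value -7): max_ending_here = -7, max_so_far = 12
Position 7 (value -1): max_ending_here = -1, max_so_far = 12

Maximum subarray: [12]
Maximum sum: 12

The maximum subarray is [12] with sum 12. This subarray runs from index 1 to index 1.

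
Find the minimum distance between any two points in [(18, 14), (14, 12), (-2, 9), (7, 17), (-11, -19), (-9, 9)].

Computing all pairwise distances among 6 points:

d((18, 14), (14, 12)) = 4.4721 <-- minimum
d((18, 14), (-2, 9)) = 20.6155
d((18, 14), (7, 17)) = 11.4018
d((18, 14), (-11, -19)) = 43.9318
d((18, 14), (-9, 9)) = 27.4591
d((14, 12), (-2, 9)) = 16.2788
d((14, 12), (7, 17)) = 8.6023
d((14, 12), (-11, -19)) = 39.8246
d((14, 12), (-9, 9)) = 23.1948
d((-2, 9), (7, 17)) = 12.0416
d((-2, 9), (-11, -19)) = 29.4109
d((-2, 9), (-9, 9)) = 7.0
d((7, 17), (-11, -19)) = 40.2492
d((7, 17), (-9, 9)) = 17.8885
d((-11, -19), (-9, 9)) = 28.0713

Closest pair: (18, 14) and (14, 12) with distance 4.4721

The closest pair is (18, 14) and (14, 12) with Euclidean distance 4.4721. For 6 points, brute-force pairwise comparison is shown above. For large n, the divide-and-conquer algorithm (sort by x, recurse on halves, check the dividing strip) achieves O(n log n).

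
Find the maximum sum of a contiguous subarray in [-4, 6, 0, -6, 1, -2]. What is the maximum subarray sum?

Using Kadane's algorithm on [-4, 6, 0, -6, 1, -2]:

Scanning through the array:
Position 1 (value 6): max_ending_here = 6, max_so_far = 6
Position 2 (value 0): max_ending_here = 6, max_so_far = 6
Position 3 (value -6): max_ending_here = 0, max_so_far = 6
Position 4 (value 1): max_ending_here = 1, max_so_far = 6
Position 5 (value -2): max_ending_here = -1, max_so_far = 6

Maximum subarray: [6]
Maximum sum: 6

The maximum subarray is [6] with sum 6. This subarray runs from index 1 to index 1.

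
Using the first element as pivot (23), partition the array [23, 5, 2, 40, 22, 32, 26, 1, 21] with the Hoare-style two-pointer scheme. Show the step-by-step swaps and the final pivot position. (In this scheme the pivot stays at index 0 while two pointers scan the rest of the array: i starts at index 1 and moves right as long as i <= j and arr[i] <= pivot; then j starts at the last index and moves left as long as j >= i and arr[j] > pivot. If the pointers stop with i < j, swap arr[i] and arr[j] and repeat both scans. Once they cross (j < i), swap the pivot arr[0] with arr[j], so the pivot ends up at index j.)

Hoare-style two-pointer partition with pivot = 23:

Initial array: [23, 5, 2, 40, 22, 32, 26, 1, 21]

Pointers start at i = 1, j = 8.
i stops at index 3 (arr[3]=40 > 23), j stops at index 8 (arr[8]=21 <= 23): swap arr[3] and arr[8], array becomes [23, 5, 2, 21, 22, 32, 26, 1, 40]
i stops at index 5 (arr[5]=32 > 23), j stops at index 7 (arr[7]=1 <= 23): swap arr[5] and arr[7], array becomes [23, 5, 2, 21, 22, 1, 26, 32, 40]
i ends at 6, j ends at 5: the pointers have crossed (j < i), so scanning stops.

Swap pivot arr[0] with arr[5] to place pivot at position 5: [1, 5, 2, 21, 22, 23, 26, 32, 40]
Pivot position: 5

After partitioning with pivot 23, the array becomes [1, 5, 2, 21, 22, 23, 26, 32, 40]. The pivot is placed at index 5. All elements to the left of the pivot are <= 23, and all elements to the right are > 23.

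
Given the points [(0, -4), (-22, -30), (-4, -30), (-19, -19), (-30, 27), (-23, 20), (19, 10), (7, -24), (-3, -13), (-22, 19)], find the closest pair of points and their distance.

Computing all pairwise distances among 10 points:

d((0, -4), (-22, -30)) = 34.0588
d((0, -4), (-4, -30)) = 26.3059
d((0, -4), (-19, -19)) = 24.2074
d((0, -4), (-30, 27)) = 43.1393
d((0, -4), (-23, 20)) = 33.2415
d((0, -4), (19, 10)) = 23.6008
d((0, -4), (7, -24)) = 21.1896
d((0, -4), (-3, -13)) = 9.4868
d((0, -4), (-22, 19)) = 31.8277
d((-22, -30), (-4, -30)) = 18.0
d((-22, -30), (-19, -19)) = 11.4018
d((-22, -30), (-30, 27)) = 57.5587
d((-22, -30), (-23, 20)) = 50.01
d((-22, -30), (19, 10)) = 57.28
d((-22, -30), (7, -24)) = 29.6142
d((-22, -30), (-3, -13)) = 25.4951
d((-22, -30), (-22, 19)) = 49.0
d((-4, -30), (-19, -19)) = 18.6011
d((-4, -30), (-30, 27)) = 62.6498
d((-4, -30), (-23, 20)) = 53.4883
d((-4, -30), (19, 10)) = 46.1411
d((-4, -30), (7, -24)) = 12.53
d((-4, -30), (-3, -13)) = 17.0294
d((-4, -30), (-22, 19)) = 52.2015
d((-19, -19), (-30, 27)) = 47.2969
d((-19, -19), (-23, 20)) = 39.2046
d((-19, -19), (19, 10)) = 47.8017
d((-19, -19), (7, -24)) = 26.4764
d((-19, -19), (-3, -13)) = 17.088
d((-19, -19), (-22, 19)) = 38.1182
d((-30, 27), (-23, 20)) = 9.8995
d((-30, 27), (19, 10)) = 51.8652
d((-30, 27), (7, -24)) = 63.0079
d((-30, 27), (-3, -13)) = 48.2597
d((-30, 27), (-22, 19)) = 11.3137
d((-23, 20), (19, 10)) = 43.1741
d((-23, 20), (7, -24)) = 53.2541
d((-23, 20), (-3, -13)) = 38.5876
d((-23, 20), (-22, 19)) = 1.4142 <-- minimum
d((19, 10), (7, -24)) = 36.0555
d((19, 10), (-3, -13)) = 31.8277
d((19, 10), (-22, 19)) = 41.9762
d((7, -24), (-3, -13)) = 14.8661
d((7, -24), (-22, 19)) = 51.8652
d((-3, -13), (-22, 19)) = 37.2156

Closest pair: (-23, 20) and (-22, 19) with distance 1.4142

The closest pair is (-23, 20) and (-22, 19) with Euclidean distance 1.4142. For 10 points, brute-force pairwise comparison is shown above. For large n, the divide-and-conquer algorithm (sort by x, recurse on halves, check the dividing strip) achieves O(n log n).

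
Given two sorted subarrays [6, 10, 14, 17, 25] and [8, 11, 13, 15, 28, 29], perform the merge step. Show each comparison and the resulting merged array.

Merging process:

Compare 6 vs 8: take 6 from left. Merged: [6]
Compare 10 vs 8: take 8 from right. Merged: [6, 8]
Compare 10 vs 11: take 10 from left. Merged: [6, 8, 10]
Compare 14 vs 11: take 11 from right. Merged: [6, 8, 10, 11]
Compare 14 vs 13: take 13 from right. Merged: [6, 8, 10, 11, 13]
Compare 14 vs 15: take 14 from left. Merged: [6, 8, 10, 11, 13, 14]
Compare 17 vs 15: take 15 from right. Merged: [6, 8, 10, 11, 13, 14, 15]
Compare 17 vs 28: take 17 from left. Merged: [6, 8, 10, 11, 13, 14, 15, 17]
Compare 25 vs 28: take 25 from left. Merged: [6, 8, 10, 11, 13, 14, 15, 17, 25]
Append remaining from right: [28, 29]. Merged: [6, 8, 10, 11, 13, 14, 15, 17, 25, 28, 29]

Final merged array: [6, 8, 10, 11, 13, 14, 15, 17, 25, 28, 29]
Total comparisons: 9

The merged array is [6, 8, 10, 11, 13, 14, 15, 17, 25, 28, 29], requiring 9 comparisons. The merge step runs in O(n) time where n is the total number of elements.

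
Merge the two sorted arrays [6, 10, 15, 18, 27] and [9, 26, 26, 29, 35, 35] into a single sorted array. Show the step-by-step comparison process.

Merging process:

Compare 6 vs 9: take 6 from left. Merged: [6]
Compare 10 vs 9: take 9 from right. Merged: [6, 9]
Compare 10 vs 26: take 10 from left. Merged: [6, 9, 10]
Compare 15 vs 26: take 15 from left. Merged: [6, 9, 10, 15]
Compare 18 vs 26: take 18 from left. Merged: [6, 9, 10, 15, 18]
Compare 27 vs 26: take 26 from right. Merged: [6, 9, 10, 15, 18, 26]
Compare 27 vs 26: take 26 from right. Merged: [6, 9, 10, 15, 18, 26, 26]
Compare 27 vs 29: take 27 from left. Merged: [6, 9, 10, 15, 18, 26, 26, 27]
Append remaining from right: [29, 35, 35]. Merged: [6, 9, 10, 15, 18, 26, 26, 27, 29, 35, 35]

Final merged array: [6, 9, 10, 15, 18, 26, 26, 27, 29, 35, 35]
Total comparisons: 8

The merged array is [6, 9, 10, 15, 18, 26, 26, 27, 29, 35, 35], requiring 8 comparisons. The merge step runs in O(n) time where n is the total number of elements.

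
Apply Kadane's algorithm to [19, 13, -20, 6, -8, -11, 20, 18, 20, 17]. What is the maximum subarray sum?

Using Kadane's algorithm on [19, 13, -20, 6, -8, -11, 20, 18, 20, 17]:

Scanning through the array:
Position 1 (value 13): max_ending_here = 32, max_so_far = 32
Position 2 (value -20): max_ending_here = 12, max_so_far = 32
Position 3 (value 6): max_ending_here = 18, max_so_far = 32
Position 4 (value -8): max_ending_here = 10, max_so_far = 32
Position 5 (value -11): max_ending_here = -1, max_so_far = 32
Position 6 (value 20): max_ending_here = 20, max_so_far = 32
Position 7 (value 18): max_ending_here = 38, max_so_far = 38
Position 8 (value 20): max_ending_here = 58, max_so_far = 58
Position 9 (value 17): max_ending_here = 75, max_so_far = 75

Maximum subarray: [20, 18, 20, 17]
Maximum sum: 75

The maximum subarray is [20, 18, 20, 17] with sum 75. This subarray runs from index 6 to index 9.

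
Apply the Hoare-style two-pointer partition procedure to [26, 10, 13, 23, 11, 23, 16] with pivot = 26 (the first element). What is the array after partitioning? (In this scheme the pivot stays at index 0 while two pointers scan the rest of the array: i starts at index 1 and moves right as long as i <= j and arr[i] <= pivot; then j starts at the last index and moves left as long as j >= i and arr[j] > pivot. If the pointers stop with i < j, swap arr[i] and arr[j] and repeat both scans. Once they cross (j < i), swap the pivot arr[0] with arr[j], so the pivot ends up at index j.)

Hoare-style two-pointer partition with pivot = 26:

Initial array: [26, 10, 13, 23, 11, 23, 16]

Pointers start at i = 1, j = 6.
i ends at 7, j ends at 6: the pointers have crossed (j < i), so scanning stops.

Swap pivot arr[0] with arr[6] to place pivot at position 6: [16, 10, 13, 23, 11, 23, 26]
Pivot position: 6

After partitioning with pivot 26, the array becomes [16, 10, 13, 23, 11, 23, 26]. The pivot is placed at index 6. All elements to the left of the pivot are <= 26, and all elements to the right are > 26.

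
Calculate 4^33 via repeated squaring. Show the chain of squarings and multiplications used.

Computing 4^33 by squaring (build up from 4^1; each line after the first costs one multiplication):

4^1 = 4
4^2 = (4^1)^2 = 4^2 = 16
4^4 = (4^2)^2 = 16^2 = 256
4^8 = (4^4)^2 = 256^2 = 65536
4^16 = (4^8)^2 = 65536^2 = 4294967296
4^32 = (4^16)^2 = 4294967296^2 = 18446744073709551616
4^33 = 4 * 4^32 = 4 * 18446744073709551616 = 73786976294838206464

Result: 73786976294838206464
Multiplications needed: 6 (6 lines after 4^1)

4^33 = 73786976294838206464. Using exponentiation by squaring, this requires 6 multiplications. The key idea: if the exponent is even, square the half-power; if odd, multiply by the base once.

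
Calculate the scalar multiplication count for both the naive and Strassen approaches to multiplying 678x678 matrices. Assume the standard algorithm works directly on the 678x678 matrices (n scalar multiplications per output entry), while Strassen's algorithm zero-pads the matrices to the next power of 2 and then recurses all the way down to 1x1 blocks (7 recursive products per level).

Matrix multiplication for 678x678 matrices:

Strassen's algorithm requires power-of-2 dimensions. Pad 678x678 to 1024x1024 (next power of 2).

Standard algorithm: 678^3 = 311665752 multiplications
Strassen's algorithm: 7^(log2(1024)) = 7^10 = 282475249 multiplications
Savings: 311665752 - 282475249 = 29190503 multiplications

Standard: 311665752 multiplications (678^3). Strassen: 282475249 multiplications (7^10, after padding to 1024x1024). Strassen reduces 8 recursive multiplications to 7 at each level.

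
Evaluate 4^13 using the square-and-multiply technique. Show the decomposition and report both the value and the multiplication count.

Computing 4^13 by squaring (build up from 4^1; each line after the first costs one multiplication):

4^1 = 4
4^2 = (4^1)^2 = 4^2 = 16
4^3 = 4 * 4^2 = 4 * 16 = 64
4^6 = (4^3)^2 = 64^2 = 4096
4^12 = (4^6)^2 = 4096^2 = 16777216
4^13 = 4 * 4^12 = 4 * 16777216 = 67108864

Result: 67108864
Multiplications needed: 5 (5 lines after 4^1)

4^13 = 67108864. Using exponentiation by squaring, this requires 5 multiplications. The key idea: if the exponent is even, square the half-power; if odd, multiply by the base once.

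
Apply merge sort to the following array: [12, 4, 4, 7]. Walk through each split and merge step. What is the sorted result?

Merge sort trace:

Split: [12, 4, 4, 7] -> [12, 4] and [4, 7]
  Split: [12, 4] -> [12] and [4]
  Merge: [12] + [4] -> [4, 12]
  Split: [4, 7] -> [4] and [7]
  Merge: [4] + [7] -> [4, 7]
Merge: [4, 12] + [4, 7] -> [4, 4, 7, 12]

Final sorted array: [4, 4, 7, 12]

The merge sort proceeds by recursively splitting the array and merging sorted halves.
After all merges, the sorted array is [4, 4, 7, 12].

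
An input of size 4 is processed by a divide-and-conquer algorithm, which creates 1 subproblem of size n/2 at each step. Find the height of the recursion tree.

For divide and conquer with division factor 2:

Problem sizes at each level:
Level 0: 4
Level 1: 2
Level 2: 1

The root is level 0 and the size-1 base case is level 2 (the tree spans levels 0 through 2, i.e. 3 levels counting the root), so the depth is the number of divisions: log_2(4) = 2

The recursion tree depth is log_2(4) = 2. At each level, the problem size is divided by 2, so it takes 2 divisions to reduce to a base case of size 1. The algorithm makes 1 recursive call at each level.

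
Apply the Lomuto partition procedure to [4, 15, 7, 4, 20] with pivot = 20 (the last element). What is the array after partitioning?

Lomuto partition with pivot = 20:

Initial array: [4, 15, 7, 4, 20]

arr[0]=4 <= 20: swap with position 0, array becomes [4, 15, 7, 4, 20]
arr[1]=15 <= 20: swap with position 1, array becomes [4, 15, 7, 4, 20]
arr[2]=7 <= 20: swap with position 2, array becomes [4, 15, 7, 4, 20]
arr[3]=4 <= 20: swap with position 3, array becomes [4, 15, 7, 4, 20]

Place pivot at position 4: [4, 15, 7, 4, 20]
Pivot position: 4

After partitioning with pivot 20, the array becomes [4, 15, 7, 4, 20]. The pivot is placed at index 4. All elements to the left of the pivot are <= 20, and all elements to the right are > 20.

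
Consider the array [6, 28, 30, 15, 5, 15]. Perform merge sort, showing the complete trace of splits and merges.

Merge sort trace:

Split: [6, 28, 30, 15, 5, 15] -> [6, 28, 30] and [15, 5, 15]
  Split: [6, 28, 30] -> [6] and [28, 30]
    Split: [28, 30] -> [28] and [30]
    Merge: [28] + [30] -> [28, 30]
  Merge: [6] + [28, 30] -> [6, 28, 30]
  Split: [15, 5, 15] -> [15] and [5, 15]
    Split: [5, 15] -> [5] and [15]
    Merge: [5] + [15] -> [5, 15]
  Merge: [15] + [5, 15] -> [5, 15, 15]
Merge: [6, 28, 30] + [5, 15, 15] -> [5, 6, 15, 15, 28, 30]

Final sorted array: [5, 6, 15, 15, 28, 30]

The merge sort proceeds by recursively splitting the array and merging sorted halves.
After all merges, the sorted array is [5, 6, 15, 15, 28, 30].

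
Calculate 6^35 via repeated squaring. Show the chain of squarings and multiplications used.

Computing 6^35 by squaring (build up from 6^1; each line after the first costs one multiplication):

6^1 = 6
6^2 = (6^1)^2 = 6^2 = 36
6^4 = (6^2)^2 = 36^2 = 1296
6^8 = (6^4)^2 = 1296^2 = 1679616
6^16 = (6^8)^2 = 1679616^2 = 2821109907456
6^17 = 6 * 6^16 = 6 * 2821109907456 = 16926659444736
6^34 = (6^17)^2 = 16926659444736^2 = 286511799958070431838109696
6^35 = 6 * 6^34 = 6 * 286511799958070431838109696 = 1719070799748422591028658176

Result: 1719070799748422591028658176
Multiplications needed: 7 (7 lines after 6^1)

6^35 = 1719070799748422591028658176. Using exponentiation by squaring, this requires 7 multiplications. The key idea: if the exponent is even, square the half-power; if odd, multiply by the base once.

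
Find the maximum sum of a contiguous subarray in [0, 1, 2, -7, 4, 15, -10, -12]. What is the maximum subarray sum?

Using Kadane's algorithm on [0, 1, 2, -7, 4, 15, -10, -12]:

Scanning through the array:
Position 1 (value 1): max_ending_here = 1, max_so_far = 1
Position 2 (value 2): max_ending_here = 3, max_so_far = 3
Position 3 (value -7): max_ending_here = -4, max_so_far = 3
Position 4 (value 4): max_ending_here = 4, max_so_far = 4
Position 5 (value 15): max_ending_here = 19, max_so_far = 19
Position 6 (value -10): max_ending_here = 9, max_so_far = 19
Position 7 (value -12): max_ending_here = -3, max_so_far = 19

Maximum subarray: [4, 15]
Maximum sum: 19

The maximum subarray is [4, 15] with sum 19. This subarray runs from index 4 to index 5.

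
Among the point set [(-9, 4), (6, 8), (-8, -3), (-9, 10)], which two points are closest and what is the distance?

Computing all pairwise distances among 4 points:

d((-9, 4), (6, 8)) = 15.5242
d((-9, 4), (-8, -3)) = 7.0711
d((-9, 4), (-9, 10)) = 6.0 <-- minimum
d((6, 8), (-8, -3)) = 17.8045
d((6, 8), (-9, 10)) = 15.1327
d((-8, -3), (-9, 10)) = 13.0384

Closest pair: (-9, 4) and (-9, 10) with distance 6.0

The closest pair is (-9, 4) and (-9, 10) with Euclidean distance 6.0. For 4 points, brute-force pairwise comparison is shown above. For large n, the divide-and-conquer algorithm (sort by x, recurse on halves, check the dividing strip) achieves O(n log n).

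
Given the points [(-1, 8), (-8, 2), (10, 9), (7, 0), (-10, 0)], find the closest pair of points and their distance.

Computing all pairwise distances among 5 points:

d((-1, 8), (-8, 2)) = 9.2195
d((-1, 8), (10, 9)) = 11.0454
d((-1, 8), (7, 0)) = 11.3137
d((-1, 8), (-10, 0)) = 12.0416
d((-8, 2), (10, 9)) = 19.3132
d((-8, 2), (7, 0)) = 15.1327
d((-8, 2), (-10, 0)) = 2.8284 <-- minimum
d((10, 9), (7, 0)) = 9.4868
d((10, 9), (-10, 0)) = 21.9317
d((7, 0), (-10, 0)) = 17.0

Closest pair: (-8, 2) and (-10, 0) with distance 2.8284

The closest pair is (-8, 2) and (-10, 0) with Euclidean distance 2.8284. For 5 points, brute-force pairwise comparison is shown above. For large n, the divide-and-conquer algorithm (sort by x, recurse on halves, check the dividing strip) achieves O(n log n).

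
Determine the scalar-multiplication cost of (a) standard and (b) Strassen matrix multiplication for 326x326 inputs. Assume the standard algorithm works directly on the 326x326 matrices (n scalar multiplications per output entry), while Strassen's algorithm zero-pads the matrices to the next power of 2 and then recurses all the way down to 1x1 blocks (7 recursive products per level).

Matrix multiplication for 326x326 matrices:

Strassen's algorithm requires power-of-2 dimensions. Pad 326x326 to 512x512 (next power of 2).

Standard algorithm: 326^3 = 34645976 multiplications
Strassen's algorithm: 7^(log2(512)) = 7^9 = 40353607 multiplications
Difference: 34645976 - 40353607 = -5707631 (Strassen uses MORE here due to padding overhead — for small or just-over-power-of-2 n, padding can outweigh the per-level savings)

Standard: 34645976 multiplications (326^3). Strassen: 40353607 multiplications (7^9, after padding to 512x512). Strassen reduces 8 recursive multiplications to 7 at each level.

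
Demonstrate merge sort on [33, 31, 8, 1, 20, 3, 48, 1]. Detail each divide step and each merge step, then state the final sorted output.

Merge sort trace:

Split: [33, 31, 8, 1, 20, 3, 48, 1] -> [33, 31, 8, 1] and [20, 3, 48, 1]
  Split: [33, 31, 8, 1] -> [33, 31] and [8, 1]
    Split: [33, 31] -> [33] and [31]
    Merge: [33] + [31] -> [31, 33]
    Split: [8, 1] -> [8] and [1]
    Merge: [8] + [1] -> [1, 8]
  Merge: [31, 33] + [1, 8] -> [1, 8, 31, 33]
  Split: [20, 3, 48, 1] -> [20, 3] and [48, 1]
    Split: [20, 3] -> [20] and [3]
    Merge: [20] + [3] -> [3, 20]
    Split: [48, 1] -> [48] and [1]
    Merge: [48] + [1] -> [1, 48]
  Merge: [3, 20] + [1, 48] -> [1, 3, 20, 48]
Merge: [1, 8, 31, 33] + [1, 3, 20, 48] -> [1, 1, 3, 8, 20, 31, 33, 48]

Final sorted array: [1, 1, 3, 8, 20, 31, 33, 48]

The merge sort proceeds by recursively splitting the array and merging sorted halves.
After all merges, the sorted array is [1, 1, 3, 8, 20, 31, 33, 48].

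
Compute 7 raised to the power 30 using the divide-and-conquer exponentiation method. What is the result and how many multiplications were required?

Computing 7^30 by squaring (build up from 7^1; each line after the first costs one multiplication):

7^1 = 7
7^2 = (7^1)^2 = 7^2 = 49
7^3 = 7 * 7^2 = 7 * 49 = 343
7^6 = (7^3)^2 = 343^2 = 117649
7^7 = 7 * 7^6 = 7 * 117649 = 823543
7^14 = (7^7)^2 = 823543^2 = 678223072849
7^15 = 7 * 7^14 = 7 * 678223072849 = 4747561509943
7^30 = (7^15)^2 = 4747561509943^2 = 22539340290692258087863249

Result: 22539340290692258087863249
Multiplications needed: 7 (7 lines after 7^1)

7^30 = 22539340290692258087863249. Using exponentiation by squaring, this requires 7 multiplications. The key idea: if the exponent is even, square the half-power; if odd, multiply by the base once.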